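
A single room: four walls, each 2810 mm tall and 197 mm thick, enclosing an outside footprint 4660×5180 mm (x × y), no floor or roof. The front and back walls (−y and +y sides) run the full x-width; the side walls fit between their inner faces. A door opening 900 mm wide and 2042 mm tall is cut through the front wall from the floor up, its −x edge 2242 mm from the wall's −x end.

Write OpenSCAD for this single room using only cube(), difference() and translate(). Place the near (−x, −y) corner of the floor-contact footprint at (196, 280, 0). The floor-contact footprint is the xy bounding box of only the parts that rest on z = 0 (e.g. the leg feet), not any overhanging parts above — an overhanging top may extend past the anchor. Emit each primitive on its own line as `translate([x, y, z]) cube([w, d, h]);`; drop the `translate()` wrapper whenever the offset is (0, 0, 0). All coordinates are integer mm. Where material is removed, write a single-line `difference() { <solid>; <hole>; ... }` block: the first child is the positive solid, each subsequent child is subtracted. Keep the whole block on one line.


difference() { translate([196, 280, 0]) cube([4660, 197, 2810]); translate([2438, 280, 0]) cube([900, 197, 2042]); }
translate([196, 5263, 0]) cube([4660, 197, 2810]);
translate([196, 477, 0]) cube([197, 4786, 2810]);
translate([4659, 477, 0]) cube([197, 4786, 2810]);


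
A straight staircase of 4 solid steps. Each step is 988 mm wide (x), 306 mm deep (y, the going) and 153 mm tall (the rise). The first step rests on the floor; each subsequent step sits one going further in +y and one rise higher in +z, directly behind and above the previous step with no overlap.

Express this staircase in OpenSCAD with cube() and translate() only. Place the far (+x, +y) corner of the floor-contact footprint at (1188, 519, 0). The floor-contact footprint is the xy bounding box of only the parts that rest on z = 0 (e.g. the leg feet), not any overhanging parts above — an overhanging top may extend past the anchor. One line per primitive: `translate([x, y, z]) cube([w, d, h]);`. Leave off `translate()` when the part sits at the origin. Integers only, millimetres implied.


translate([200, 213, 0]) cube([988, 306, 153]);
translate([200, 519, 153]) cube([988, 306, 153]);
translate([200, 825, 306]) cube([988, 306, 153]);
translate([200, 1131, 459]) cube([988, 306, 153]);


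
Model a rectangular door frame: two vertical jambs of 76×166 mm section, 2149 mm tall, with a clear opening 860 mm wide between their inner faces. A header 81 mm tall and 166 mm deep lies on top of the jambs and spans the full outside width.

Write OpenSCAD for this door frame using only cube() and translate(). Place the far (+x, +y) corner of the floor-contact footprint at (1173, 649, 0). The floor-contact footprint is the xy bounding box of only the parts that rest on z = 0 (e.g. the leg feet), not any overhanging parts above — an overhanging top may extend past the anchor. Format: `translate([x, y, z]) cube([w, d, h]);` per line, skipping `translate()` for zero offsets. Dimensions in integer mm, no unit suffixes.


translate([161, 483, 0]) cube([76, 166, 2149]);
translate([1097, 483, 0]) cube([76, 166, 2149]);
translate([161, 483, 2149]) cube([1012, 166, 81]);


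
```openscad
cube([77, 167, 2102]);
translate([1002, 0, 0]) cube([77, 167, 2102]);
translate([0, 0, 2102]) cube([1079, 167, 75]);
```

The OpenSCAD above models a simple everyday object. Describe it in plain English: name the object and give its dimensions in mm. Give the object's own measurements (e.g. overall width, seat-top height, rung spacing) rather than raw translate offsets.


A door frame. The clear opening is 925 mm wide and 2102 mm high. Two 77 mm wide jambs, 167 mm deep, stand either side of the opening from the floor to the top of the opening. A 75 mm thick head sits across the top of both jambs, spanning the full outside width of the frame.


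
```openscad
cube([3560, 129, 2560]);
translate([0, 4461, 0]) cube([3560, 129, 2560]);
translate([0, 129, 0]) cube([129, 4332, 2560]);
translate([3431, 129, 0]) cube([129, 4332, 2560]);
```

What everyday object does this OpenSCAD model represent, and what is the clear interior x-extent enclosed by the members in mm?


A house (or room) frame. The interior width is 3302 mm.

Four 2560 mm walls enclosing a rectangle with no floor or roof — a room or house frame. Outside width is 3560 mm and wall thickness is 129 mm, so the interior width is 3560 − 2 × 129 = 3302 mm.


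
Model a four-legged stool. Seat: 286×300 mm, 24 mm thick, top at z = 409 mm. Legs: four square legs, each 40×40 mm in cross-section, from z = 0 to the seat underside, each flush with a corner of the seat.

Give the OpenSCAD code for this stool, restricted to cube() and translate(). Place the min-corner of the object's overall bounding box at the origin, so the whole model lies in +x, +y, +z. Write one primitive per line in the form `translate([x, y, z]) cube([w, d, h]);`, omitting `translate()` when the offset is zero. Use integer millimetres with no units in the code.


translate([0, 0, 385]) cube([286, 300, 24]);
cube([40, 40, 385]);
translate([246, 0, 0]) cube([40, 40, 385]);
translate([0, 260, 0]) cube([40, 40, 385]);
translate([246, 260, 0]) cube([40, 40, 385]);


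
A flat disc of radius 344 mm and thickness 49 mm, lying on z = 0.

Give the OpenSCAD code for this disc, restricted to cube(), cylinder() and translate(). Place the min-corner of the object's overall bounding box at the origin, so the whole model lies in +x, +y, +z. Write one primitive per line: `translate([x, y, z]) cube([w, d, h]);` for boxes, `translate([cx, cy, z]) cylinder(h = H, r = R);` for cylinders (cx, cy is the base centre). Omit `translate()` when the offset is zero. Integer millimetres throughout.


translate([344, 344, 0]) cylinder(h = 49, r = 344);


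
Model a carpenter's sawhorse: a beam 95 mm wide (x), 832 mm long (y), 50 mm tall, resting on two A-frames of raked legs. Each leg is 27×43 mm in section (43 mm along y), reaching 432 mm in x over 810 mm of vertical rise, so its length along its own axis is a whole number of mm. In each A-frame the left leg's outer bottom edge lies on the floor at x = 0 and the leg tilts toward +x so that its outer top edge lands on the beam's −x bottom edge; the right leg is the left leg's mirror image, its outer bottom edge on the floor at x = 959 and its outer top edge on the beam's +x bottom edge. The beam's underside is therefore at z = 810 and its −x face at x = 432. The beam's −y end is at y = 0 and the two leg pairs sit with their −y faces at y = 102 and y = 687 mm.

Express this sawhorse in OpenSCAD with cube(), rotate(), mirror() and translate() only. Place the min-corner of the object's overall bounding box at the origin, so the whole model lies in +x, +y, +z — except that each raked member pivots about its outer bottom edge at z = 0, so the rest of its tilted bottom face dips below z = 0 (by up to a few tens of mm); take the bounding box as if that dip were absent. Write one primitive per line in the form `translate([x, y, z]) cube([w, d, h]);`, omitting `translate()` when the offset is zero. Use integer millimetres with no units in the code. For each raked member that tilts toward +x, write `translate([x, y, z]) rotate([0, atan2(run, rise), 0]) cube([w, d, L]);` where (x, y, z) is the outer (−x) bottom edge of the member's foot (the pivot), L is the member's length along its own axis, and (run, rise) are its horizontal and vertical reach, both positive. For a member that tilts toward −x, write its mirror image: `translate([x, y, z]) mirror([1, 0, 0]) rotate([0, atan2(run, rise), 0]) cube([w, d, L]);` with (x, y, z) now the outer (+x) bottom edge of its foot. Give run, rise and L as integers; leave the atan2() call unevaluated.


translate([432, 0, 810]) cube([95, 832, 50]);
translate([0, 102, 0]) rotate([0, atan2(432, 810), 0]) cube([27, 43, 918]);
translate([959, 102, 0]) mirror([1, 0, 0]) rotate([0, atan2(432, 810), 0]) cube([27, 43, 918]);
translate([0, 687, 0]) rotate([0, atan2(432, 810), 0]) cube([27, 43, 918]);
translate([959, 687, 0]) mirror([1, 0, 0]) rotate([0, atan2(432, 810), 0]) cube([27, 43, 918]);


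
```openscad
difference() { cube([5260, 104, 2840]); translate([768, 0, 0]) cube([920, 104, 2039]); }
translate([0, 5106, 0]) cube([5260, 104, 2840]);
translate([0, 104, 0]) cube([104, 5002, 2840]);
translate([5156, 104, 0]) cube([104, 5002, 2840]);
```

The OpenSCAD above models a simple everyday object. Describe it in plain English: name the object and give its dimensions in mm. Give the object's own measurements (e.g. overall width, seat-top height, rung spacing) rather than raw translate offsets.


A single room: four walls, each 2840 mm tall and 104 mm thick, enclosing an outside footprint 5260×5210 mm (x × y), no floor or roof. The front and back walls (−y and +y sides) run the full x-width; the side walls fit between their inner faces. A door opening 920 mm wide and 2039 mm tall is cut through the front wall from the floor up, its −x edge 768 mm from the wall's −x end.


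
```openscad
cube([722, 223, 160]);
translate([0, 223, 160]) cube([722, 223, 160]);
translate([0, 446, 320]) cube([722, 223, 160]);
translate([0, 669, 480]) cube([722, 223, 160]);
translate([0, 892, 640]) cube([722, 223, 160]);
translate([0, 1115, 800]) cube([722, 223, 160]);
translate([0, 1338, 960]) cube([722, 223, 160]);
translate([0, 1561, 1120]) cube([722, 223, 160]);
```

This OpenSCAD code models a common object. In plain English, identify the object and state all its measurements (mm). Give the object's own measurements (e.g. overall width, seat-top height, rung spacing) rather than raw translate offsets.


A straight staircase of 8 solid steps. Each step is 722 mm wide (x), 223 mm deep (y, the going) and 160 mm tall (the rise). The first step rests on the floor; each subsequent step sits one going further in +y and one rise higher in +z, directly behind and above the previous step with no overlap.


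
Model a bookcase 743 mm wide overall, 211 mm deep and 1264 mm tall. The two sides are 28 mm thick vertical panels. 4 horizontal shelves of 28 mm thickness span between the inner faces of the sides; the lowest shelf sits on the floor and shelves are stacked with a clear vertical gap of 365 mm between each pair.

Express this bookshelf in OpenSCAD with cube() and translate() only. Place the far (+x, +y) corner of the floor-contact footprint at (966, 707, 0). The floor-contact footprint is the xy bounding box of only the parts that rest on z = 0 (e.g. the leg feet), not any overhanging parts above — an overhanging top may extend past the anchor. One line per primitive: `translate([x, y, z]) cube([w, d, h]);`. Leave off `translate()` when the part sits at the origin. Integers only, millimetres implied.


translate([223, 496, 0]) cube([28, 211, 1264]);
translate([938, 496, 0]) cube([28, 211, 1264]);
translate([251, 496, 0]) cube([687, 211, 28]);
translate([251, 496, 393]) cube([687, 211, 28]);
translate([251, 496, 786]) cube([687, 211, 28]);
translate([251, 496, 1179]) cube([687, 211, 28]);


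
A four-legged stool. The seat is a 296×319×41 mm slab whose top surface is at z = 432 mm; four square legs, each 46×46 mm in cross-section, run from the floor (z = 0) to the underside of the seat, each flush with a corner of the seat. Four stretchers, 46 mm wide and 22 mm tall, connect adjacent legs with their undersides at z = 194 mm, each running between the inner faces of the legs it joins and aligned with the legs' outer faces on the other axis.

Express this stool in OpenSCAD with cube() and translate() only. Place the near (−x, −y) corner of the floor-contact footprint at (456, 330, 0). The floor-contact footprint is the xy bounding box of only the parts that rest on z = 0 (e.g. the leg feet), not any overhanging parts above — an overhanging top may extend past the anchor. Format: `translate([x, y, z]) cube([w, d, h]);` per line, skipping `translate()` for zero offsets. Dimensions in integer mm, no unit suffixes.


translate([456, 330, 391]) cube([296, 319, 41]);
translate([456, 330, 0]) cube([46, 46, 391]);
translate([706, 330, 0]) cube([46, 46, 391]);
translate([456, 603, 0]) cube([46, 46, 391]);
translate([706, 603, 0]) cube([46, 46, 391]);
translate([502, 330, 194]) cube([204, 46, 22]);
translate([502, 603, 194]) cube([204, 46, 22]);
translate([456, 376, 194]) cube([46, 227, 22]);
translate([706, 376, 194]) cube([46, 227, 22]);


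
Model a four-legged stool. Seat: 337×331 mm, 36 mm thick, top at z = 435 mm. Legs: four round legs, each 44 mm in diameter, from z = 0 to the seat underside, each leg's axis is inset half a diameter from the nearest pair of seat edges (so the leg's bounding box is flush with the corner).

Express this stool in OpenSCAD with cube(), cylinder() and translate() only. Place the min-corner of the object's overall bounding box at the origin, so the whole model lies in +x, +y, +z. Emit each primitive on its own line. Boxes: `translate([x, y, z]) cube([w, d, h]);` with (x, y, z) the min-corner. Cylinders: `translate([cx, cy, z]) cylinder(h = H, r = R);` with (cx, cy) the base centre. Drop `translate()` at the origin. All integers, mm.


translate([0, 0, 399]) cube([337, 331, 36]);
translate([22, 22, 0]) cylinder(h = 399, r = 22);
translate([315, 22, 0]) cylinder(h = 399, r = 22);
translate([22, 309, 0]) cylinder(h = 399, r = 22);
translate([315, 309, 0]) cylinder(h = 399, r = 22);


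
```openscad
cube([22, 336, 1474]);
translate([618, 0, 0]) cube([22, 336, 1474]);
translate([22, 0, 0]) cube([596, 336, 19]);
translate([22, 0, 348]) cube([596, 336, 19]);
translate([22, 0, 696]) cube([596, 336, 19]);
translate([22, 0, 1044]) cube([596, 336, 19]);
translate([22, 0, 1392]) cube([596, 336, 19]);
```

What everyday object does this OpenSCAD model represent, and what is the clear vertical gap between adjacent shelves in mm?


A bookshelf. The clear shelf gap is 329 mm.

Two tall side panels with 5 horizontal boards between them — a bookshelf. The first two shelf undersides are at z = 0 and z = 348; with shelf thickness 19, the clear gap is 348 − 0 − 19 = 329 mm.


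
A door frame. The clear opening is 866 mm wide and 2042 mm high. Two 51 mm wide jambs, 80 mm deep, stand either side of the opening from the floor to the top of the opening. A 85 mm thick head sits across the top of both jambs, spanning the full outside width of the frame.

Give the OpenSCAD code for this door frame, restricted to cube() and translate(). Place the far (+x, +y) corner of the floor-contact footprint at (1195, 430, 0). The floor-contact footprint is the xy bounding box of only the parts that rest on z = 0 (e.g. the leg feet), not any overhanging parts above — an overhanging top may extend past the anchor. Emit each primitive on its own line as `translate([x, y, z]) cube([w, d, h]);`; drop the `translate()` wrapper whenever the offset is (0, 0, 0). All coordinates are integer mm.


translate([227, 350, 0]) cube([51, 80, 2042]);
translate([1144, 350, 0]) cube([51, 80, 2042]);
translate([227, 350, 2042]) cube([968, 80, 85]);


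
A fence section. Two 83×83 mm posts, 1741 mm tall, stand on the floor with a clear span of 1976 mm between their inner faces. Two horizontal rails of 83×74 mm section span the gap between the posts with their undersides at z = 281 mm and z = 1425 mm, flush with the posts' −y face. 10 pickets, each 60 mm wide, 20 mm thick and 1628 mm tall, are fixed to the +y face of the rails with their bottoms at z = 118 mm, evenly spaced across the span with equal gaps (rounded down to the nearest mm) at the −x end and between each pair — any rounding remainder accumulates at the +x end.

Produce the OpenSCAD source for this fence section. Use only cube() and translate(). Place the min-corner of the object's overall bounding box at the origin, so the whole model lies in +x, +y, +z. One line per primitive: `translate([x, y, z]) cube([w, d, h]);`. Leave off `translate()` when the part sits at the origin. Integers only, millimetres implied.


cube([83, 83, 1741]);
translate([2059, 0, 0]) cube([83, 83, 1741]);
translate([83, 0, 281]) cube([1976, 83, 74]);
translate([83, 0, 1425]) cube([1976, 83, 74]);
translate([208, 83, 118]) cube([60, 20, 1628]);
translate([393, 83, 118]) cube([60, 20, 1628]);
translate([578, 83, 118]) cube([60, 20, 1628]);
translate([763, 83, 118]) cube([60, 20, 1628]);
translate([948, 83, 118]) cube([60, 20, 1628]);
translate([1133, 83, 118]) cube([60, 20, 1628]);
translate([1318, 83, 118]) cube([60, 20, 1628]);
translate([1503, 83, 118]) cube([60, 20, 1628]);
translate([1688, 83, 118]) cube([60, 20, 1628]);
translate([1873, 83, 118]) cube([60, 20, 1628]);


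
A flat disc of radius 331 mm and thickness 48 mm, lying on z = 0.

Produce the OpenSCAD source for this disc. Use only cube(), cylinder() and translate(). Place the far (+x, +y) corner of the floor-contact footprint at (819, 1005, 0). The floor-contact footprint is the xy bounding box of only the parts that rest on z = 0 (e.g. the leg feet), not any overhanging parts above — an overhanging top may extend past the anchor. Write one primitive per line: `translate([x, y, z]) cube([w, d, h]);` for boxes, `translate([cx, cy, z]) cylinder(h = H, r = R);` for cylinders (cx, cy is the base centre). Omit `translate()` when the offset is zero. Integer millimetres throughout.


translate([488, 674, 0]) cylinder(h = 48, r = 331);


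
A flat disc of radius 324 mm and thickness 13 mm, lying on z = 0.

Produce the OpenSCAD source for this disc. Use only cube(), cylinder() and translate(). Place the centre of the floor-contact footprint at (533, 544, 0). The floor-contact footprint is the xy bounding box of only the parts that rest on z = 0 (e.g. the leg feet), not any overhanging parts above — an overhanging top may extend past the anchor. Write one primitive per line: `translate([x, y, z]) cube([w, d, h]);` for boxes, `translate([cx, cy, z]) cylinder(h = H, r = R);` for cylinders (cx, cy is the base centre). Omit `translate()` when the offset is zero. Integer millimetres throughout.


translate([533, 544, 0]) cylinder(h = 13, r = 324);


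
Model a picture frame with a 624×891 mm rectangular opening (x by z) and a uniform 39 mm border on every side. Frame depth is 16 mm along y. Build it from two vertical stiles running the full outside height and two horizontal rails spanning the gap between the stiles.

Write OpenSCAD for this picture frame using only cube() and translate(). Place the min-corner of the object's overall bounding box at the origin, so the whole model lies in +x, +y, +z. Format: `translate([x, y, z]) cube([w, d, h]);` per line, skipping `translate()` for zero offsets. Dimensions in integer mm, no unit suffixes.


cube([39, 16, 969]);
translate([663, 0, 0]) cube([39, 16, 969]);
translate([39, 0, 0]) cube([624, 16, 39]);
translate([39, 0, 930]) cube([624, 16, 39]);


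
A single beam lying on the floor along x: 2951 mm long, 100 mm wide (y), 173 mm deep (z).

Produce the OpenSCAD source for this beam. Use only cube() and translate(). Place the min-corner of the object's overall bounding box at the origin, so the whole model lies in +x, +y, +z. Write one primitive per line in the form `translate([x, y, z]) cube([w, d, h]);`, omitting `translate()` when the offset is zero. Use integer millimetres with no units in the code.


cube([2951, 100, 173]);


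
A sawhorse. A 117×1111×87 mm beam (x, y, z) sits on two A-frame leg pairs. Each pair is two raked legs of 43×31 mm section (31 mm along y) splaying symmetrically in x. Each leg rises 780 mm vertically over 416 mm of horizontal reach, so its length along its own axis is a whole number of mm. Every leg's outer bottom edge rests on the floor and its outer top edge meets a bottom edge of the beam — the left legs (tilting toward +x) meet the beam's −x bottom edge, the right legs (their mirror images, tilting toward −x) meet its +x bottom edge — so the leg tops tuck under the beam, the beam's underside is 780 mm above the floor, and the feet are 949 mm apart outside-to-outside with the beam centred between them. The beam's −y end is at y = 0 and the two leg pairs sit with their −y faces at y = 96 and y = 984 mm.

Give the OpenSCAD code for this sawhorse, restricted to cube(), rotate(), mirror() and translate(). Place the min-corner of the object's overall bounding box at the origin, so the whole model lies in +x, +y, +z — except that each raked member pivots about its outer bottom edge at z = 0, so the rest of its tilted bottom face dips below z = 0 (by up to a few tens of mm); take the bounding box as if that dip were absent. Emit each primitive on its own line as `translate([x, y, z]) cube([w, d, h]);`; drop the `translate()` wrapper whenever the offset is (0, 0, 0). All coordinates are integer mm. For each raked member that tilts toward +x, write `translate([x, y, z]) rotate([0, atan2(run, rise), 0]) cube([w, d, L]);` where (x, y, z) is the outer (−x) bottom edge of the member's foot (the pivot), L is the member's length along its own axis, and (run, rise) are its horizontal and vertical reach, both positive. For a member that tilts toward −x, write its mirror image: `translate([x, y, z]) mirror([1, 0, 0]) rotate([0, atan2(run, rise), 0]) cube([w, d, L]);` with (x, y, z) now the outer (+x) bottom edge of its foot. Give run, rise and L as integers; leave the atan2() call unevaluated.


translate([416, 0, 780]) cube([117, 1111, 87]);
translate([0, 96, 0]) rotate([0, atan2(416, 780), 0]) cube([43, 31, 884]);
translate([949, 96, 0]) mirror([1, 0, 0]) rotate([0, atan2(416, 780), 0]) cube([43, 31, 884]);
translate([0, 984, 0]) rotate([0, atan2(416, 780), 0]) cube([43, 31, 884]);
translate([949, 984, 0]) mirror([1, 0, 0]) rotate([0, atan2(416, 780), 0]) cube([43, 31, 884]);


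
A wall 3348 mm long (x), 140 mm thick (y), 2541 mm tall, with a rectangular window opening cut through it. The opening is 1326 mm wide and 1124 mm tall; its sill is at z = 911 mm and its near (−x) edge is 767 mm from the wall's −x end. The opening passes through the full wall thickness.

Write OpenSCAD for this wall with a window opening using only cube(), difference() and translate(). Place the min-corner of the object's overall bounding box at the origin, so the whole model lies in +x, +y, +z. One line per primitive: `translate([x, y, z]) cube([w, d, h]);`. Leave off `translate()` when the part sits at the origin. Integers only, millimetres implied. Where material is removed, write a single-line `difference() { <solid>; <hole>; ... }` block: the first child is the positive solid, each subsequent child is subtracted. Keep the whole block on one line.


difference() { cube([3348, 140, 2541]); translate([767, 0, 911]) cube([1326, 140, 1124]); }


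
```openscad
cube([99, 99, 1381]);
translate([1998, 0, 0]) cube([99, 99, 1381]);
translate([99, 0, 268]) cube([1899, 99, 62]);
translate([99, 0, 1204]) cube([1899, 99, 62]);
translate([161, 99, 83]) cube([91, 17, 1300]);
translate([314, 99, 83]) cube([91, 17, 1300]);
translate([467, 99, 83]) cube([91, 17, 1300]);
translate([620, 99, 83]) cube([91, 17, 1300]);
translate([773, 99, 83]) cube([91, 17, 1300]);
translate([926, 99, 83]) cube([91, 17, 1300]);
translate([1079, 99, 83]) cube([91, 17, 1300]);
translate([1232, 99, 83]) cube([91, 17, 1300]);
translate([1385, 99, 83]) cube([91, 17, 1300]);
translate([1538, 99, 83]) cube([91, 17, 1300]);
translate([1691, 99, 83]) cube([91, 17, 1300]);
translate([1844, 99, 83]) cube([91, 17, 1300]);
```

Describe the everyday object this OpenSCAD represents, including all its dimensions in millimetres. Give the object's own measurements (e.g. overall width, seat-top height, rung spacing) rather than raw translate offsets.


A fence section. Two 99×99 mm posts, 1381 mm tall, stand on the floor with a clear span of 1899 mm between their inner faces. Two horizontal rails of 99×62 mm section span the gap between the posts with their undersides at z = 268 mm and z = 1204 mm, flush with the posts' −y face. 12 pickets, each 91 mm wide, 17 mm thick and 1300 mm tall, are fixed to the +y face of the rails with their bottoms at z = 83 mm, spaced across the span with a 62 mm gap after the −x post and between neighbouring pickets, with 63 mm left before the +x post.


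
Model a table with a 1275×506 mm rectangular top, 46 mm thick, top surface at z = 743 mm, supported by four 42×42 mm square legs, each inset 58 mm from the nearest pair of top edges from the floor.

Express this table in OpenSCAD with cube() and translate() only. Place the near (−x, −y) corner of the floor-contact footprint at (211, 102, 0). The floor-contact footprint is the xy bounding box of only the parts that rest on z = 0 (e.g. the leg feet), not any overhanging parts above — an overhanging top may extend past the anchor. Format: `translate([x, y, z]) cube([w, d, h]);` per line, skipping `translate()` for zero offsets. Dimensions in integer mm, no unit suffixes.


// leg_h = 743 - 46 = 697
translate([153, 44, 697]) cube([1275, 506, 46]);
translate([211, 102, 0]) cube([42, 42, 697]);
translate([1328, 102, 0]) cube([42, 42, 697]);
translate([211, 450, 0]) cube([42, 42, 697]);
translate([1328, 450, 0]) cube([42, 42, 697]);


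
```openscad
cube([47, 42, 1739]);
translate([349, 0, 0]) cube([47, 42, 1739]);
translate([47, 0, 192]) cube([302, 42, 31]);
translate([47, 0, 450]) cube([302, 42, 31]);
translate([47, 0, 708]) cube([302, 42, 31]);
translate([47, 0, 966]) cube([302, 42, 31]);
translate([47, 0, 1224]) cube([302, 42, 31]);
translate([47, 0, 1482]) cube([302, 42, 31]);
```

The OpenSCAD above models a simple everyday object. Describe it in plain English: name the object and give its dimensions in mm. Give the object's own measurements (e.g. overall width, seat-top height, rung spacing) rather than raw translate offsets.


A straight ladder. Two 47×42 mm vertical rails, 1739 mm tall, stand 396 mm apart (outside-to-outside) with their front faces coplanar on the −y side. 6 rungs, each 42 mm deep and 31 mm tall, span between the inner faces of the rails, front faces flush with the rails. The lowest rung's underside is at z = 192 mm and rungs are spaced 258 mm apart (underside to underside).


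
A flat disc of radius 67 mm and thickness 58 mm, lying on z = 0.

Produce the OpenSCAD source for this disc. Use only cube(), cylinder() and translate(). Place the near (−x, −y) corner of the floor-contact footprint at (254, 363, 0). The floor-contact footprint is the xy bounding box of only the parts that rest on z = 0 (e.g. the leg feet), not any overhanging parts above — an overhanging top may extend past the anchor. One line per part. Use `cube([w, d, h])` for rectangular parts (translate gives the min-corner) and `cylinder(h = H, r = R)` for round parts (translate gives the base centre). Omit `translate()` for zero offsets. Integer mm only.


translate([321, 430, 0]) cylinder(h = 58, r = 67);


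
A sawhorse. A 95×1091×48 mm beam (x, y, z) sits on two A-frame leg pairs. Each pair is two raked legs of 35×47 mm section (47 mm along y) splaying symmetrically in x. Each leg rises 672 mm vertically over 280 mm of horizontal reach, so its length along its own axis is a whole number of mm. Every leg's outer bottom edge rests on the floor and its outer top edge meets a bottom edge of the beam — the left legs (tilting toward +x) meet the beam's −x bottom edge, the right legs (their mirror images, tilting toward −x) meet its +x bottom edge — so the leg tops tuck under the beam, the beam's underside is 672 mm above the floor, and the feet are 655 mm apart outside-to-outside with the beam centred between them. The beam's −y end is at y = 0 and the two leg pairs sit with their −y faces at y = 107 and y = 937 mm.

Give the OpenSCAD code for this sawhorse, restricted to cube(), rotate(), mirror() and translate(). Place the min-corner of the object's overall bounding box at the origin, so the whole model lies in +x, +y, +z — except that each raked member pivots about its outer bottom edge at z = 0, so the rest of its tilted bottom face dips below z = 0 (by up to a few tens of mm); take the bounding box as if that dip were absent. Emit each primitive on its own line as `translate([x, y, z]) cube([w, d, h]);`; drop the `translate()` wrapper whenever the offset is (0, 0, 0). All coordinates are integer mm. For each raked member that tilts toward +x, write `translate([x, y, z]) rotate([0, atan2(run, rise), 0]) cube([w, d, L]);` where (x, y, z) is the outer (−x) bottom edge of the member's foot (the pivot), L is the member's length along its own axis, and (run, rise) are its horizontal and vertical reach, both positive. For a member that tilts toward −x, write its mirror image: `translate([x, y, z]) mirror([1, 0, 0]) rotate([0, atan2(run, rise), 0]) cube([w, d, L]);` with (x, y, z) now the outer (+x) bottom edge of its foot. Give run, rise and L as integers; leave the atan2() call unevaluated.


translate([280, 0, 672]) cube([95, 1091, 48]);
translate([0, 107, 0]) rotate([0, atan2(280, 672), 0]) cube([35, 47, 728]);
translate([655, 107, 0]) mirror([1, 0, 0]) rotate([0, atan2(280, 672), 0]) cube([35, 47, 728]);
translate([0, 937, 0]) rotate([0, atan2(280, 672), 0]) cube([35, 47, 728]);
translate([655, 937, 0]) mirror([1, 0, 0]) rotate([0, atan2(280, 672), 0]) cube([35, 47, 728]);


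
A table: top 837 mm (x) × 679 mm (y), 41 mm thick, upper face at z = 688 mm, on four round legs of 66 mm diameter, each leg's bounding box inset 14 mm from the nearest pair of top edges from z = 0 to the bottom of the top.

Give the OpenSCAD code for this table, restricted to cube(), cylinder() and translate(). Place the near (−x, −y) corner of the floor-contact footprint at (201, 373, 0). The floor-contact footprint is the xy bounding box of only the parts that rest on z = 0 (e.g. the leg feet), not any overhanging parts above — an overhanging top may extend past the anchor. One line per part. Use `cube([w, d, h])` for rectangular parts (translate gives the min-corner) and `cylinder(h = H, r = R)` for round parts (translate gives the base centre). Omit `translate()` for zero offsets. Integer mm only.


translate([187, 359, 647]) cube([837, 679, 41]);
translate([234, 406, 0]) cylinder(h = 647, r = 33);
translate([977, 406, 0]) cylinder(h = 647, r = 33);
translate([234, 991, 0]) cylinder(h = 647, r = 33);
translate([977, 991, 0]) cylinder(h = 647, r = 33);


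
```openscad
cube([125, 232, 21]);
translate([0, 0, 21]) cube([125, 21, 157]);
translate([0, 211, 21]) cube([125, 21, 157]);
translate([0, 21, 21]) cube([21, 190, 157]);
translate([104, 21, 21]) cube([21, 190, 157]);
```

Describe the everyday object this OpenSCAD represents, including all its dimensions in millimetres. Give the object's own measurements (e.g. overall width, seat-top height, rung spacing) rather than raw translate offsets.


An open-topped rectangular box: outside dimensions 125×232×178 mm, with a uniform wall and base thickness of 21 mm. The base is a full 125×232 slab on the floor; four walls sit on top of the base. The front and back walls (the −y and +y sides) span the full width; the two side walls fit between them.


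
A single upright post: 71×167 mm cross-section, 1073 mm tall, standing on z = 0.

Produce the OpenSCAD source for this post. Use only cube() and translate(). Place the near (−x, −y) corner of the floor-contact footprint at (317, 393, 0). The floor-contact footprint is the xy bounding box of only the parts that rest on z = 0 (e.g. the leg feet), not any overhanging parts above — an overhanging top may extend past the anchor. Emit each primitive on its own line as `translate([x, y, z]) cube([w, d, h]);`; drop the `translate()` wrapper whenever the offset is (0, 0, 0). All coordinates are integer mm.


translate([317, 393, 0]) cube([71, 167, 1073]);


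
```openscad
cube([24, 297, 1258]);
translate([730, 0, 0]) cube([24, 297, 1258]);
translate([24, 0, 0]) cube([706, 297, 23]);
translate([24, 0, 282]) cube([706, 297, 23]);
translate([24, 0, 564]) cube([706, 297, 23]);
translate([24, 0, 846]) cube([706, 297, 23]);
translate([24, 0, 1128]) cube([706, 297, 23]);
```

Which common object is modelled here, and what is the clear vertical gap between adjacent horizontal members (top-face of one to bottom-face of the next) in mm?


A bookshelf. The clear shelf gap is 259 mm.

Two tall side panels with 5 horizontal boards between them — a bookshelf. The first two shelf undersides are at z = 0 and z = 282; with shelf thickness 23, the clear gap is 282 − 0 − 23 = 259 mm.


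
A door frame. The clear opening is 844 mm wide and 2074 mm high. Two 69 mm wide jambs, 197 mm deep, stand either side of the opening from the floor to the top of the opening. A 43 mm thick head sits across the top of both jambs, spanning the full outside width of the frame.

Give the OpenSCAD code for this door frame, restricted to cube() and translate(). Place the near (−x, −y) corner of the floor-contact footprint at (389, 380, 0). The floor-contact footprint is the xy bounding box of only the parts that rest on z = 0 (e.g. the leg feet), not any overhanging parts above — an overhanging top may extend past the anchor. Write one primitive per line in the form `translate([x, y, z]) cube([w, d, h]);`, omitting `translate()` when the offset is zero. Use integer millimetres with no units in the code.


translate([389, 380, 0]) cube([69, 197, 2074]);
translate([1302, 380, 0]) cube([69, 197, 2074]);
translate([389, 380, 2074]) cube([982, 197, 43]);


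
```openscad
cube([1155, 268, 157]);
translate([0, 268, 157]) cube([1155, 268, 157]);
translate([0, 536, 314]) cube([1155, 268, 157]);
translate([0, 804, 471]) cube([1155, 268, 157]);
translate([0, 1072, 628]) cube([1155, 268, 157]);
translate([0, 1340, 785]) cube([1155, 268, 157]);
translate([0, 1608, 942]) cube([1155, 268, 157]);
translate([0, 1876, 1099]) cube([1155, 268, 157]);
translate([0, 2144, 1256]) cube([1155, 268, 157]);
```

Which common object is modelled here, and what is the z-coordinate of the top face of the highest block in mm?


A staircase. The total rise is 1413 mm.

9 identical blocks, each offset up and back from the previous — a staircase. Each step is 157 mm tall and there are 9 of them, so the total rise is 9 × 157 = 1413 mm.


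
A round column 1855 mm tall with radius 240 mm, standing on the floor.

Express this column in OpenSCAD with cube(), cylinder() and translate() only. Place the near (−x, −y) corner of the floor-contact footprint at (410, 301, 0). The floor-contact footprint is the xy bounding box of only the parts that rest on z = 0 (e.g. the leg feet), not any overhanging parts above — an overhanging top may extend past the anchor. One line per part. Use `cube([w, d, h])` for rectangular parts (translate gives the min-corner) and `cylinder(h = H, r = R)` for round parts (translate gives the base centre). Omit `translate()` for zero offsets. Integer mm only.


translate([650, 541, 0]) cylinder(h = 1855, r = 240);


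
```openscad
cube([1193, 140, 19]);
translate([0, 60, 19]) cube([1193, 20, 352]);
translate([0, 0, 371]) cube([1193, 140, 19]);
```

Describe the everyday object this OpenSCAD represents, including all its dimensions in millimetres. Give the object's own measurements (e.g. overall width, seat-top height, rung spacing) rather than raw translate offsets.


An I-beam lying along x, 1193 mm long. Overall section height 390 mm. Two flanges 140 mm wide (y) and 19 mm thick, one on the floor and one at the top; a web 20 mm thick runs between them, centred on the flange width.


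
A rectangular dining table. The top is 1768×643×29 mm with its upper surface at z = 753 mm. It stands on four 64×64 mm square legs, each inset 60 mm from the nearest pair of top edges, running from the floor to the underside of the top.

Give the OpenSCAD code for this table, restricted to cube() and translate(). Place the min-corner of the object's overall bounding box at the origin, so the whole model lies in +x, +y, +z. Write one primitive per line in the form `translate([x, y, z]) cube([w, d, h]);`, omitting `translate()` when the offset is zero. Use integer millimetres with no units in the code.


translate([0, 0, 724]) cube([1768, 643, 29]);
translate([60, 60, 0]) cube([64, 64, 724]);
translate([1644, 60, 0]) cube([64, 64, 724]);
translate([60, 519, 0]) cube([64, 64, 724]);
translate([1644, 519, 0]) cube([64, 64, 724]);


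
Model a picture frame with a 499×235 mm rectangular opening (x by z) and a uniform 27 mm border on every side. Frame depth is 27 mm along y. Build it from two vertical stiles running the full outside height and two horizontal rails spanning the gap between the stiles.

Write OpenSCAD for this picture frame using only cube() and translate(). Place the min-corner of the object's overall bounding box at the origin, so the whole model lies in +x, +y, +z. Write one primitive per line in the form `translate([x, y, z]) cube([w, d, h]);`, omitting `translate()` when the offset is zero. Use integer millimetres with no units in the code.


cube([27, 27, 289]);
translate([526, 0, 0]) cube([27, 27, 289]);
translate([27, 0, 0]) cube([499, 27, 27]);
translate([27, 0, 262]) cube([499, 27, 27]);


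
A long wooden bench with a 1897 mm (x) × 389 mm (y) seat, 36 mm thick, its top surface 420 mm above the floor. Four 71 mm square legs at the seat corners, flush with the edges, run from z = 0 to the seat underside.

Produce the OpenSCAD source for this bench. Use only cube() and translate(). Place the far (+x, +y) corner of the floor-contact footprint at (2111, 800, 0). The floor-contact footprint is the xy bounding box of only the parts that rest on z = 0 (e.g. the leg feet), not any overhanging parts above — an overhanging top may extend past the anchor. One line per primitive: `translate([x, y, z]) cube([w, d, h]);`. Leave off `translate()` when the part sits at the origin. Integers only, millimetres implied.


// leg_h = 420 − 36 = 384
translate([214, 411, 384]) cube([1897, 389, 36]);
translate([214, 411, 0]) cube([71, 71, 384]);
translate([214, 729, 0]) cube([71, 71, 384]);
translate([2040, 411, 0]) cube([71, 71, 384]);
translate([2040, 729, 0]) cube([71, 71, 384]);


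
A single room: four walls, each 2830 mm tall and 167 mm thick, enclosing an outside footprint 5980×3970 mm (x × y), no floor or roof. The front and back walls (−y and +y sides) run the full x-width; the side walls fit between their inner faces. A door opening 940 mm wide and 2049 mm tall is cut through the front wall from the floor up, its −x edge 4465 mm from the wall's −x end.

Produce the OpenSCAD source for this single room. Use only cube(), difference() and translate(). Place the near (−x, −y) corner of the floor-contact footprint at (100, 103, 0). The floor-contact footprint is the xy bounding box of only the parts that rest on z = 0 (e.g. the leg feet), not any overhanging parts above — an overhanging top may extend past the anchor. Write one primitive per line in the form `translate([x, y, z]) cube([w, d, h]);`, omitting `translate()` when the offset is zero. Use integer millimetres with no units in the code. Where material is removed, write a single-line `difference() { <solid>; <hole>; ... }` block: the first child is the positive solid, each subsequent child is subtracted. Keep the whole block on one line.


difference() { translate([100, 103, 0]) cube([5980, 167, 2830]); translate([4565, 103, 0]) cube([940, 167, 2049]); }
translate([100, 3906, 0]) cube([5980, 167, 2830]);
translate([100, 270, 0]) cube([167, 3636, 2830]);
translate([5913, 270, 0]) cube([167, 3636, 2830]);


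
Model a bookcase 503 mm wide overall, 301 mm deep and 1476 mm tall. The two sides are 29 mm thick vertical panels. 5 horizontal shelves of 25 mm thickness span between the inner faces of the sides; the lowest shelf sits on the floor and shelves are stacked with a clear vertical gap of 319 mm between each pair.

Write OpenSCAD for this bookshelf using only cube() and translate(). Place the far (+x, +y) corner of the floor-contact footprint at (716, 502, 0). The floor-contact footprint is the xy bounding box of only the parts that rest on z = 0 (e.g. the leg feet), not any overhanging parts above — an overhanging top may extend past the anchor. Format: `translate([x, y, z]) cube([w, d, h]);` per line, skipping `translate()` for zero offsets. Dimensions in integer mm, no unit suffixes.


translate([213, 201, 0]) cube([29, 301, 1476]);
translate([687, 201, 0]) cube([29, 301, 1476]);
translate([242, 201, 0]) cube([445, 301, 25]);
translate([242, 201, 344]) cube([445, 301, 25]);
translate([242, 201, 688]) cube([445, 301, 25]);
translate([242, 201, 1032]) cube([445, 301, 25]);
translate([242, 201, 1376]) cube([445, 301, 25]);
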